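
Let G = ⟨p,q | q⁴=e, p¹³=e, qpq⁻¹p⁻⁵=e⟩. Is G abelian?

p·q = pq but q·p = p⁵q, so p·q ≠ q·p and G is not abelian.

Answer: No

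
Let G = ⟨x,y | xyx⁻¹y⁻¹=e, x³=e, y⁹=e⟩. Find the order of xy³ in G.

Compute successive powers until reaching e:
  (xy³)¹ = xy³, (xy³)² = x²y⁶, (xy³)³ = e.
The smallest positive k with (xy³)ᵏ = e is 3.

Answer: 3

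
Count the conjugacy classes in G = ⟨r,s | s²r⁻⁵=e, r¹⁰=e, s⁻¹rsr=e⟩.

The conjugacy classes (representative and size) are:
  [e] (size 1), [r] (size 2), [r⁸] (size 2), [r⁷] (size 2), [r⁴] (size 2), [r⁵] (size 1), [r⁴s] (size 5), [r²s⁻¹] (size 5).
Class equation: 1 + 2 + 2 + 2 + 2 + 1 + 5 + 5 = 20 = |G|. So G has 8 conjugacy classes.

Answer: 8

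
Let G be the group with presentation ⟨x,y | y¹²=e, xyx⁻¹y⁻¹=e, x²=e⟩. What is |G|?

Enumerate words in the generators, reducing via the relations: the distinct elements are
  {e, x, y, xy, y², y³, y⁴, y⁵, y⁶, y⁷, y⁸, y⁹, xy², xy³, xy⁴, xy⁵, xy⁶, xy⁷, xy⁸, xy⁹, y¹¹, y¹⁰, xy¹¹, xy¹⁰}.
No further products give new elements, so |G| = 24.

Answer: 24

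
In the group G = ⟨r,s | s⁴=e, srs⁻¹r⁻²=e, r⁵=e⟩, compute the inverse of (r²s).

The order of (r²s) is 4 (smallest k with (r²s)ᵏ = e), so (r²s)⁻¹ = (r²s)³ = r⁴s³.
Check: (r²s) · (r⁴s³) → (r²s) · r⁴ = s;   s · s³ = e, giving e as required.

Answer: r⁴s³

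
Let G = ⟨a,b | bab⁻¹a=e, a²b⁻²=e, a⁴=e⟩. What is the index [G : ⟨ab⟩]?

First find ord(ab) by computing successive powers:
  (ab)¹ = ab, (ab)² = a², (ab)³ = ab⁻¹, (ab)⁴ = e.
So |⟨ab⟩| = ord(ab) = 4. With |G| = 8, by Lagrange [G : ⟨ab⟩] = 8/4 = 2.

Answer: 2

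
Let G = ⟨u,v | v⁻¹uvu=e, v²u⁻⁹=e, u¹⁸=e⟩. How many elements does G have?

Enumerate words in the generators, reducing via the relations: the distinct elements are
  {e, u, v, uv, u², u³, u⁴, u⁵, u⁶, u⁷, u⁸, u⁹, u²v, u³v, u¹², u¹³, u¹¹, u¹⁰, u¹⁴, u¹⁵, u¹⁶, u¹⁷, u⁴v, u⁵v, u⁶v, u⁷v, u⁸v, v⁻¹, uv⁻¹, u²v⁻¹, u³v⁻¹, u⁴v⁻¹, u⁵v⁻¹, u⁶v⁻¹, u⁷v⁻¹, u⁸v⁻¹}.
No further products give new elements, so |G| = 36.

Answer: 36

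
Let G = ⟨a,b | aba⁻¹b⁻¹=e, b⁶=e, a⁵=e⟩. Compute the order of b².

Compute successive powers until reaching e:
  (b²)¹ = b², (b²)² = b⁴, (b²)³ = e.
The smallest positive k with (b²)ᵏ = e is 3.

Answer: 3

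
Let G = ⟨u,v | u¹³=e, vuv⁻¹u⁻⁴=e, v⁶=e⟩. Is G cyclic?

Every cyclic group is abelian. But u·v = uv while v·u = u⁴v, so u·v ≠ v·u and G is not abelian. Hence G is not cyclic.

Answer: No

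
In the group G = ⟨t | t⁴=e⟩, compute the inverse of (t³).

The order of (t³) is 4 (smallest k with (t³)ᵏ = e), so (t³)⁻¹ = (t³)³ = t.
Check: (t³) · t → (t³) · t = e, giving e as required.

Answer: t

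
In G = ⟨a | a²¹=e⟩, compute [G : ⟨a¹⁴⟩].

First find ord(a¹⁴) by computing successive powers:
  (a¹⁴)¹ = a¹⁴, (a¹⁴)² = a⁷, (a¹⁴)³ = e.
So |⟨a¹⁴⟩| = ord(a¹⁴) = 3. With |G| = 21, by Lagrange [G : ⟨a¹⁴⟩] = 21/3 = 7.

Answer: 7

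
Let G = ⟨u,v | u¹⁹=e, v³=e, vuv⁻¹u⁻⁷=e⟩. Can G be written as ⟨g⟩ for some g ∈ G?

Every cyclic group is abelian. But u·v = uv while v·u = u⁷v, so u·v ≠ v·u and G is not abelian. Hence G is not cyclic.

Answer: No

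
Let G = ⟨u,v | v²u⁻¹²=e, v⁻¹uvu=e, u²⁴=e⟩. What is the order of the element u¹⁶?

Compute successive powers until reaching e:
  (u¹⁶)¹ = u¹⁶, (u¹⁶)² = u⁸, (u¹⁶)³ = e.
The smallest positive k with (u¹⁶)ᵏ = e is 3.

Answer: 3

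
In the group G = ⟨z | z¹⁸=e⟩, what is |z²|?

Compute successive powers until reaching e:
  (z²)¹ = z², (z²)² = z⁴, (z²)³ = z⁶, (z²)⁴ = z⁸, (z²)⁵ = z¹⁰, (z²)⁶ = z¹², (z²)⁷ = z¹⁴, (z²)⁸ = z¹⁶, (z²)⁹ = e.
The smallest positive k with (z²)ᵏ = e is 9.

Answer: 9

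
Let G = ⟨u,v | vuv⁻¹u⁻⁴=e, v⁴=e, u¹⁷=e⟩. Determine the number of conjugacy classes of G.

The conjugacy classes (representative and size) are:
  [e] (size 1), [u⁴] (size 4), [u²] (size 4), [u⁵] (size 4), [u¹¹] (size 4), [u⁷v] (size 17), [u³v²] (size 17), [u⁹v³] (size 17).
Class equation: 1 + 4 + 4 + 4 + 4 + 17 + 17 + 17 = 68 = |G|. So G has 8 conjugacy classes.

Answer: 8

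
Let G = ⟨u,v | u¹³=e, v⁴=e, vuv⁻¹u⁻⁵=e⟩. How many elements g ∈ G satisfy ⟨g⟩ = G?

⟨g⟩ = G would require ord(g) = |G| = 52, but the maximum element order in G is 13 < 52. So G is not cyclic and no single element generates it: the count is 0.

Answer: 0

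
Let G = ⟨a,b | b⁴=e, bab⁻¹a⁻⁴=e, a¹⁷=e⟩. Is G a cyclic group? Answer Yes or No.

Every cyclic group is abelian. But a·b = ab while b·a = a⁴b, so a·b ≠ b·a and G is not abelian. Hence G is not cyclic.

Answer: No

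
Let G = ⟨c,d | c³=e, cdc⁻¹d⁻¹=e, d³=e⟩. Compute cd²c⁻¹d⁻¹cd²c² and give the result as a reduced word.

Multiply left to right, reducing at each step:
  c · d² = cd²
  (cd²) · c⁻¹ = d²
  (d²) · d⁻¹ = d
  d · c = cd
  (cd) · d² = c
  c · c² = e

Answer: e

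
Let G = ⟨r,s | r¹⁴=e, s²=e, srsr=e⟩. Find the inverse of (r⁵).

The order of (r⁵) is 14 (smallest k with (r⁵)ᵏ = e), so (r⁵)⁻¹ = (r⁵)¹³ = r⁹.
Check: (r⁵) · (r⁹) → (r⁵) · r⁹ = e, giving e as required.

Answer: r⁹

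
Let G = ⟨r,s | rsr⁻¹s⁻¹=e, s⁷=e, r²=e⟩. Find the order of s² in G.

Compute successive powers until reaching e:
  (s²)¹ = s², (s²)² = s⁴, (s²)³ = s⁶, (s²)⁴ = s, (s²)⁵ = s³, (s²)⁶ = s⁵, (s²)⁷ = e.
The smallest positive k with (s²)ᵏ = e is 7.

Answer: 7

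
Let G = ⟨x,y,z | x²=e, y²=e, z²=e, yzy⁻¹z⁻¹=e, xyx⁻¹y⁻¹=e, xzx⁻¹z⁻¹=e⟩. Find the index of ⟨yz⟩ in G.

First find ord(yz) by computing successive powers:
  (yz)¹ = yz, (yz)² = e.
So |⟨yz⟩| = ord(yz) = 2. With |G| = 8, by Lagrange [G : ⟨yz⟩] = 8/2 = 4.

Answer: 4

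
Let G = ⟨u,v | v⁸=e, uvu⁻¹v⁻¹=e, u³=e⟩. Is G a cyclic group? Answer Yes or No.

|G| = 24. The element uv has order 24 (its powers give 24 distinct elements), so ⟨uv⟩ = G and G is cyclic.

Answer: Yes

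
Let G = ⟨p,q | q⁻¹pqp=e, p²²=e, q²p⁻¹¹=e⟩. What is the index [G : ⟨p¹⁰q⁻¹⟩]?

First find ord(p¹⁰q⁻¹) by computing successive powers:
  (p¹⁰q⁻¹)¹ = p¹⁰q⁻¹, (p¹⁰q⁻¹)² = p¹¹, (p¹⁰q⁻¹)³ = p¹⁰q, (p¹⁰q⁻¹)⁴ = e.
So |⟨p¹⁰q⁻¹⟩| = ord(p¹⁰q⁻¹) = 4. With |G| = 44, by Lagrange [G : ⟨p¹⁰q⁻¹⟩] = 44/4 = 11.

Answer: 11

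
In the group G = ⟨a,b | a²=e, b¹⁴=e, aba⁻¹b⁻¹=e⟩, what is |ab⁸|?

Compute successive powers until reaching e:
  (ab⁸)¹ = ab⁸, (ab⁸)² = b², (ab⁸)³ = ab¹⁰, (ab⁸)⁴ = b⁴, (ab⁸)⁵ = ab¹², (ab⁸)⁶ = b⁶, (ab⁸)⁷ = a, (ab⁸)⁸ = b⁸, (ab⁸)⁹ = ab², (ab⁸)¹⁰ = b¹⁰, (ab⁸)¹¹ = ab⁴, (ab⁸)¹² = b¹², (ab⁸)¹³ = ab⁶, (ab⁸)¹⁴ = e.
The smallest positive k with (ab⁸)ᵏ = e is 14.

Answer: 14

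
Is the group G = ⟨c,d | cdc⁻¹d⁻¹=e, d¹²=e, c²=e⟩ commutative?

Each pair of generators commutes: c·d = cd = d·c. Since the generators pairwise commute, every element of G commutes with every other, so G is abelian.

Answer: Yes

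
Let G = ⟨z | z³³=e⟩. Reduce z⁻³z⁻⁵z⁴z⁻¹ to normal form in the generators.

Multiply left to right, reducing at each step:
  (z³⁰) · z⁻⁵ = z²⁵
  (z²⁵) · z⁴ = z²⁹
  (z²⁹) · z⁻¹ = z²⁸

Answer: z²⁸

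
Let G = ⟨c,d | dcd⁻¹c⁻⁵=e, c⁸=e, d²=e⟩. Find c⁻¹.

The order of c is 8 (smallest k with cᵏ = e), so c⁻¹ = c⁷ = c⁷.
Check: c · (c⁷) → c · c⁷ = e, giving e as required.

Answer: c⁷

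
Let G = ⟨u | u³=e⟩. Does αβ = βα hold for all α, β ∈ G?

G has a single generator, so G is cyclic and hence abelian.

Answer: Yes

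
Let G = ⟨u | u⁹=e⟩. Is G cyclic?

|G| = 9. The element u has order 9 (its powers give 9 distinct elements), so ⟨u⟩ = G and G is cyclic.

Answer: Yes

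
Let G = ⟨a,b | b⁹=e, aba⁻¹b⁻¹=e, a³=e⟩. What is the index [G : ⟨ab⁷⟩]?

First find ord(ab⁷) by computing successive powers:
  (ab⁷)¹ = ab⁷, (ab⁷)² = a²b⁵, (ab⁷)³ = b³, (ab⁷)⁴ = ab, (ab⁷)⁵ = a²b⁸, (ab⁷)⁶ = b⁶, (ab⁷)⁷ = ab⁴, (ab⁷)⁸ = a²b², (ab⁷)⁹ = e.
So |⟨ab⁷⟩| = ord(ab⁷) = 9. With |G| = 27, by Lagrange [G : ⟨ab⁷⟩] = 27/9 = 3.

Answer: 3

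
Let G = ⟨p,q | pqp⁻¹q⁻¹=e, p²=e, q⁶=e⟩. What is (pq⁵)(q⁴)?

Compute (pq⁵) · (q⁴) by multiplying left to right and reducing via the relations at each step:
  (pq⁵) · q⁴ = pq³

Answer: pq³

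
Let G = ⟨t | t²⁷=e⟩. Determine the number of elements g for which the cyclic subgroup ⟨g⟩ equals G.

G is cyclic of order 27. An element generates G iff its order is 27, and a cyclic group of order 27 has exactly φ(27) = 18 such elements.

Answer: 18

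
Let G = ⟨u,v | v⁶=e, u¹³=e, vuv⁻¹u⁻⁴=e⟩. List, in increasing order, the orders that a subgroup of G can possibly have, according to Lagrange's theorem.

|G| = 78 = 2 · 3 · 13. By Lagrange's theorem the order of any subgroup divides 78; the divisors of 78 are 1, 2, 3, 6, 13, 26, 39, 78.

Answer: 1, 2, 3, 6, 13, 26, 39, 78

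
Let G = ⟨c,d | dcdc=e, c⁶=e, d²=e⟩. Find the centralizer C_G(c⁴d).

⟨c⁴d⟩ ⊆ C_G(c⁴d) since powers of c⁴d commute with c⁴d; so |C_G(c⁴d)| ≥ |⟨c⁴d⟩| = 2.
By orbit–stabilizer, |C_G(c⁴d)| = |G| / |conj. class of c⁴d| = 12 / 3 = 4.
The 4 elements commuting with c⁴d are {e, c³, cd, c⁴d}.

Answer: {e, c³, cd, c⁴d}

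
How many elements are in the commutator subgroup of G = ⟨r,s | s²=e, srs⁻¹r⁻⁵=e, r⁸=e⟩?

G' = [G, G] is generated by all commutators. The generator-pair commutators are: [r, s] = r⁴.
The subgroup they normally generate is {e, r⁴}, of order 2.
Check: |G/G'| = 16/2 = 8 is the order of the abelianisation.

Answer: 2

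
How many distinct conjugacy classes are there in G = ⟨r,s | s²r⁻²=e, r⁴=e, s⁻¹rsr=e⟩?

The conjugacy classes (representative and size) are:
  [e] (size 1), [r³] (size 2), [r²] (size 1), [s⁻¹] (size 2), [rs⁻¹] (size 2).
Class equation: 1 + 2 + 1 + 2 + 2 = 8 = |G|. So G has 5 conjugacy classes.

Answer: 5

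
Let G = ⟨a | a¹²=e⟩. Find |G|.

G is generated by a single element, so G is cyclic. The relator gives a¹² = e and no smaller power is forced to be e, so the 12 powers {a, e, a², a³, a⁴, a⁵, a⁶, a⁷, a⁸, a⁹, a¹¹, a¹⁰} are distinct. Hence |G| = 12.

Answer: 12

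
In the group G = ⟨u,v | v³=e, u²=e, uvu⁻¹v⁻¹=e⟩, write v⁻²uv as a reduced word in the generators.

Multiply left to right, reducing at each step:
  v · u = uv
  (uv) · v = uv²

Answer: uv²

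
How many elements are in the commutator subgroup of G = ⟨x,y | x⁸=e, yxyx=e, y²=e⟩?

G' = [G, G] is generated by all commutators. The generator-pair commutators are: [x, y] = x².
The subgroup they normally generate is {e, x², x⁴, x⁶}, of order 4.
Check: |G/G'| = 16/4 = 4 is the order of the abelianisation.

Answer: 4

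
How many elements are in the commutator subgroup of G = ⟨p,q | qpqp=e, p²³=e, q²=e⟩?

G' = [G, G] is generated by all commutators. The generator-pair commutators are: [p, q] = p².
The subgroup they normally generate is {e, p, p², p³, p⁴, p⁵, p⁶, p⁷, p⁸, p⁹, p¹⁰, p¹¹, p¹², p¹³, p¹⁴, p¹⁵, p¹⁶, p¹⁷, p¹⁸, p¹⁹, p²⁰, p²¹, p²²}, of order 23.
Check: |G/G'| = 46/23 = 2 is the order of the abelianisation.

Answer: 23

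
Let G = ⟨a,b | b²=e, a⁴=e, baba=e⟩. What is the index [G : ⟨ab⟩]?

First find ord(ab) by computing successive powers:
  (ab)¹ = ab, (ab)² = e.
So |⟨ab⟩| = ord(ab) = 2. With |G| = 8, by Lagrange [G : ⟨ab⟩] = 8/2 = 4.

Answer: 4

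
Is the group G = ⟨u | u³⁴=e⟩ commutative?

G has a single generator, so G is cyclic and hence abelian.

Answer: Yes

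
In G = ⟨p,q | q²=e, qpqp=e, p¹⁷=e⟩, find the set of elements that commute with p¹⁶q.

⟨p¹⁶q⟩ ⊆ C_G(p¹⁶q) since powers of p¹⁶q commute with p¹⁶q; so |C_G(p¹⁶q)| ≥ |⟨p¹⁶q⟩| = 2.
By orbit–stabilizer, |C_G(p¹⁶q)| = |G| / |conj. class of p¹⁶q| = 34 / 17 = 2.
The 2 elements commuting with p¹⁶q are {e, p¹⁶q}.

Answer: {e, p¹⁶q}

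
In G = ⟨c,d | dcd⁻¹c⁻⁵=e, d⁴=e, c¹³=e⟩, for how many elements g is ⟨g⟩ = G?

⟨g⟩ = G would require ord(g) = |G| = 52, but the maximum element order in G is 13 < 52. So G is not cyclic and no single element generates it: the count is 0.

Answer: 0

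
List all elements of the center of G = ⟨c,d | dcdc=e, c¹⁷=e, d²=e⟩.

An element z ∈ Z(G) iff z commutes with every generator.
For example e is central: e·c = c = c·e; e·d = d = d·e.
Whereas c ∉ Z(G) since c·d = cd ≠ c¹⁶d = d·c.
Checking each of the 34 elements this way gives Z(G) = {e}, of order 1.

Answer: {e}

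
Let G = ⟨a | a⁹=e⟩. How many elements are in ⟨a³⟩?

|⟨a³⟩| equals the order of a³. Compute successive powers until reaching e:
  (a³)¹ = a³, (a³)² = a⁶, (a³)³ = e.
The smallest positive k with (a³)ᵏ = e is 3, so |⟨a³⟩| = 3.

Answer: 3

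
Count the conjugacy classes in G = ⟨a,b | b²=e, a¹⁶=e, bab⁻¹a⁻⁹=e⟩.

The conjugacy classes (representative and size) are:
  [e] (size 1), [a⁹] (size 2), [a²] (size 1), [a³] (size 2), [a⁴] (size 1), [a¹³] (size 2), [a⁶] (size 1), [a¹⁵] (size 2), [a⁸] (size 1), [a¹⁰] (size 1), [a¹²] (size 1), [a¹⁴] (size 1), [b] (size 2), [ab] (size 2), [a²b] (size 2), [a¹¹b] (size 2), [a⁴b] (size 2), [a¹³b] (size 2), [a¹⁴b] (size 2), [a¹⁵b] (size 2).
Class equation: 1 + 2 + 1 + 2 + 1 + 2 + 1 + 2 + 1 + 1 + 1 + 1 + 2 + 2 + 2 + 2 + 2 + 2 + 2 + 2 = 32 = |G|. So G has 20 conjugacy classes.

Answer: 20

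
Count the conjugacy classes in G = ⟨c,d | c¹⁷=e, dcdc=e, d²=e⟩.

The conjugacy classes (representative and size) are:
  [e] (size 1), [c¹⁶] (size 2), [c²] (size 2), [c³] (size 2), [c¹³] (size 2), [c¹²] (size 2), [c⁶] (size 2), [c¹⁰] (size 2), [c⁹] (size 2), [c⁷d] (size 17).
Class equation: 1 + 2 + 2 + 2 + 2 + 2 + 2 + 2 + 2 + 17 = 34 = |G|. So G has 10 conjugacy classes.

Answer: 10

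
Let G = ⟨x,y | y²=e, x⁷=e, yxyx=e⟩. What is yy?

Compute y · y by multiplying left to right and reducing via the relations at each step:
  y · y = e

Answer: e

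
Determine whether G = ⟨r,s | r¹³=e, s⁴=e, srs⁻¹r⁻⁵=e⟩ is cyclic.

Every cyclic group is abelian. But r·s = rs while s·r = r⁵s, so r·s ≠ s·r and G is not abelian. Hence G is not cyclic.

Answer: No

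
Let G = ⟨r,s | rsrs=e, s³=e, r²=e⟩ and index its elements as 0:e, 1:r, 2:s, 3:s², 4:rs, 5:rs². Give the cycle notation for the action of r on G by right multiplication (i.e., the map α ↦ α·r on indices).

(0 1)(2 5)(3 4)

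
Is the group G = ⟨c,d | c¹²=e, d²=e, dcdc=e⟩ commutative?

c·d = cd but d·c = c¹¹d, so c·d ≠ d·c and G is not abelian.

Answer: No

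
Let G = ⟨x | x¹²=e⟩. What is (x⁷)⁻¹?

The order of (x⁷) is 12 (smallest k with (x⁷)ᵏ = e), so (x⁷)⁻¹ = (x⁷)¹¹ = x⁵.
Check: (x⁷) · (x⁵) → (x⁷) · x⁵ = e, giving e as required.

Answer: x⁵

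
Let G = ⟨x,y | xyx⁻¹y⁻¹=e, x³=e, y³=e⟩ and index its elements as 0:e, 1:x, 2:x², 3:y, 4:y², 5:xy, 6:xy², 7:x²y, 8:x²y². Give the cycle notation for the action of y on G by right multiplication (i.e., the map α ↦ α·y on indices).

(0 3 4)(1 5 6)(2 7 8)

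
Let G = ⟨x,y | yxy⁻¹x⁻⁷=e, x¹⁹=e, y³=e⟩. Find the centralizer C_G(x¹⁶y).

⟨x¹⁶y⟩ ⊆ C_G(x¹⁶y) since powers of x¹⁶y commute with x¹⁶y; so |C_G(x¹⁶y)| ≥ |⟨x¹⁶y⟩| = 3.
By orbit–stabilizer, |C_G(x¹⁶y)| = |G| / |conj. class of x¹⁶y| = 57 / 19 = 3.
The 3 elements commuting with x¹⁶y are {e, x¹⁶y, x¹⁴y²}.

Answer: {e, x¹⁶y, x¹⁴y²}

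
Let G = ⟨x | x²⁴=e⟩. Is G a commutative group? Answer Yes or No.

G has a single generator, so G is cyclic and hence abelian.

Answer: Yes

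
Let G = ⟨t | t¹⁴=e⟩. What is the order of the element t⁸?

Compute successive powers until reaching e:
  (t⁸)¹ = t⁸, (t⁸)² = t², (t⁸)³ = t¹⁰, (t⁸)⁴ = t⁴, (t⁸)⁵ = t¹², (t⁸)⁶ = t⁶, (t⁸)⁷ = e.
The smallest positive k with (t⁸)ᵏ = e is 7.

Answer: 7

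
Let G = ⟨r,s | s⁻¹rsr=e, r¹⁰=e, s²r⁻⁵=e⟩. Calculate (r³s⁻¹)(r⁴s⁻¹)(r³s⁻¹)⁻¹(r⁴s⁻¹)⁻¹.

[(r³s⁻¹), (r⁴s⁻¹)] = (r³s⁻¹)·(r⁴s⁻¹)·(r³s⁻¹)⁻¹·(r⁴s⁻¹)⁻¹.
  (r³s⁻¹) · (r⁴s⁻¹) = r⁴
  (r⁴) · (r³s) = r²s⁻¹
  (r²s⁻¹) · (r⁴s) = r⁸

Answer: r⁸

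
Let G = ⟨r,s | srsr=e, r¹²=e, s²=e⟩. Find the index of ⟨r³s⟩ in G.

First find ord(r³s) by computing successive powers:
  (r³s)¹ = r³s, (r³s)² = e.
So |⟨r³s⟩| = ord(r³s) = 2. With |G| = 24, by Lagrange [G : ⟨r³s⟩] = 24/2 = 12.

Answer: 12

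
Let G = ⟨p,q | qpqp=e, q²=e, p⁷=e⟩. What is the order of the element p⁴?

Compute successive powers until reaching e:
  (p⁴)¹ = p⁴, (p⁴)² = p, (p⁴)³ = p⁵, (p⁴)⁴ = p², (p⁴)⁵ = p⁶, (p⁴)⁶ = p³, (p⁴)⁷ = e.
The smallest positive k with (p⁴)ᵏ = e is 7.

Answer: 7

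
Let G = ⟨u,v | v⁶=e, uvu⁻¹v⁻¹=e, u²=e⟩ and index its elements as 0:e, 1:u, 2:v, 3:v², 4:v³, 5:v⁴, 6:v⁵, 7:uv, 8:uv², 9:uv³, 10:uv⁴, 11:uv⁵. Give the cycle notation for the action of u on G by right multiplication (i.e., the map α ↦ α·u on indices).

(0 1)(2 7)(3 8)(4 9)(5 10)(6 11)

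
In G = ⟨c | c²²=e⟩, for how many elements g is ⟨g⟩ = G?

G is cyclic of order 22. An element generates G iff its order is 22, and a cyclic group of order 22 has exactly φ(22) = 10 such elements.

Answer: 10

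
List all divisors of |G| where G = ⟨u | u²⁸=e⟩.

|G| = 28 = 2² · 7. By Lagrange's theorem the order of any subgroup divides 28; the divisors of 28 are 1, 2, 4, 7, 14, 28.

Answer: 1, 2, 4, 7, 14, 28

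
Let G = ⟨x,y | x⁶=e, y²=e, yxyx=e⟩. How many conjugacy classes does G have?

The conjugacy classes (representative and size) are:
  [e] (size 1), [x⁵] (size 2), [x⁴] (size 2), [x³] (size 1), [y] (size 3), [x³y] (size 3).
Class equation: 1 + 2 + 2 + 1 + 3 + 3 = 12 = |G|. So G has 6 conjugacy classes.

Answer: 6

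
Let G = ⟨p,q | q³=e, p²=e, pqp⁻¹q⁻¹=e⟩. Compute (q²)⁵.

Compute successive powers of (q²), reducing at each step:
  (q²)²: (q²) · q² = q
  (q²)³: q · q² = e
  (q²)⁴: e · q² = q²
  (q²)⁵: (q²) · q² = q

Answer: q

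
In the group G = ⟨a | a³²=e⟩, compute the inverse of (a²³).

The order of (a²³) is 32 (smallest k with (a²³)ᵏ = e), so (a²³)⁻¹ = (a²³)³¹ = a⁹.
Check: (a²³) · (a⁹) → (a²³) · a⁹ = e, giving e as required.

Answer: a⁹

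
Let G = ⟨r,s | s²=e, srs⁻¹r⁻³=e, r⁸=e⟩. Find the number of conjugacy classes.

The conjugacy classes (representative and size) are:
  [e] (size 1), [r³] (size 2), [r²] (size 2), [r⁴] (size 1), [r⁵] (size 2), [r⁴s] (size 4), [rs] (size 4).
Class equation: 1 + 2 + 2 + 1 + 2 + 4 + 4 = 16 = |G|. So G has 7 conjugacy classes.

Answer: 7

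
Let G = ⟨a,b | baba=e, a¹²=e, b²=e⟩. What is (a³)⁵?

Compute successive powers of (a³), reducing at each step:
  (a³)²: (a³) · a³ = a⁶
  (a³)³: (a⁶) · a³ = a⁹
  (a³)⁴: (a⁹) · a³ = e
  (a³)⁵: e · a³ = a³

Answer: a³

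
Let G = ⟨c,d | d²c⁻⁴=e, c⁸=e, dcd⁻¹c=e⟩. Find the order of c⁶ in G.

Compute successive powers until reaching e:
  (c⁶)¹ = c⁶, (c⁶)² = c⁴, (c⁶)³ = c², (c⁶)⁴ = e.
The smallest positive k with (c⁶)ᵏ = e is 4.

Answer: 4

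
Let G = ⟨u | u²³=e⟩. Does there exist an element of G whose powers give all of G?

|G| = 23. The element u has order 23 (its powers give 23 distinct elements), so ⟨u⟩ = G and G is cyclic.

Answer: Yes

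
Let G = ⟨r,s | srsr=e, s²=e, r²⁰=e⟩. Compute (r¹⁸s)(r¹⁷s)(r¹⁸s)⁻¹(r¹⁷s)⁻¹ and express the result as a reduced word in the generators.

[(r¹⁸s), (r¹⁷s)] = (r¹⁸s)·(r¹⁷s)·(r¹⁸s)⁻¹·(r¹⁷s)⁻¹.
  (r¹⁸s) · (r¹⁷s) = r
  r · (r¹⁸s) = r¹⁹s
  (r¹⁹s) · (r¹⁷s) = r²

Answer: r²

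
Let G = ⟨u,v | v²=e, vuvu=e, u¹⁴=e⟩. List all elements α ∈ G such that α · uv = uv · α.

⟨uv⟩ ⊆ C_G(uv) since powers of uv commute with uv; so |C_G(uv)| ≥ |⟨uv⟩| = 2.
By orbit–stabilizer, |C_G(uv)| = |G| / |conj. class of uv| = 28 / 7 = 4.
The 4 elements commuting with uv are {e, u⁷, uv, u⁸v}.

Answer: {e, u⁷, uv, u⁸v}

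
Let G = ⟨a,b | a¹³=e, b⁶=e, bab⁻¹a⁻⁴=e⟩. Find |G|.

Enumerate words in the generators, reducing via the relations: the distinct elements are
  {a, b, e, ab, a², a³, a⁴, a⁵, a⁶, a⁷, a⁸, a⁹, b², b³, b⁴, b⁵, ab², ab³, ab⁴, ab⁵, a²b, a³b, a¹², a¹¹, a¹⁰, a⁴b, a⁵b, a⁶b, a⁷b, a⁸b, a⁹b, a²b², a²b³, a²b⁴, a²b⁵, a³b², a³b³, a³b⁴, a³b⁵, a¹²b, a¹¹b, a¹⁰b, a⁴b², a⁴b³, a⁴b⁴, a⁴b⁵, a⁵b², a⁵b³, a⁵b⁴, a⁵b⁵, a⁶b², a⁶b³, a⁶b⁴, a⁶b⁵, a⁷b², a⁷b³, a⁷b⁴, a⁷b⁵, a⁸b², a⁸b³, a⁸b⁴, a⁸b⁵, a⁹b², a⁹b³, a⁹b⁴, a⁹b⁵, a¹²b², a¹²b³, a¹²b⁴, a¹²b⁵, a¹¹b², a¹¹b³, a¹¹b⁴, a¹¹b⁵, a¹⁰b², a¹⁰b³, a¹⁰b⁴, a¹⁰b⁵}.
No further products give new elements, so |G| = 78.

Answer: 78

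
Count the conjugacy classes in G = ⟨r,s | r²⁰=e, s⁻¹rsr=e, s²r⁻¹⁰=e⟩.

The conjugacy classes (representative and size) are:
  [e] (size 1), [r] (size 2), [r²] (size 2), [r³] (size 2), [r⁴] (size 2), [r⁵] (size 2), [r¹⁴] (size 2), [r⁷] (size 2), [r⁸] (size 2), [r¹¹] (size 2), [r¹⁰] (size 1), [r²s⁻¹] (size 10), [r⁹s] (size 10).
Class equation: 1 + 2 + 2 + 2 + 2 + 2 + 2 + 2 + 2 + 2 + 1 + 10 + 10 = 40 = |G|. So G has 13 conjugacy classes.

Answer: 13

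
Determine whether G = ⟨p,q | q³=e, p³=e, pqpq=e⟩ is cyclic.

Every cyclic group is abelian. But p·q = pq while q·p = p²q², so p·q ≠ q·p and G is not abelian. Hence G is not cyclic.

Answer: No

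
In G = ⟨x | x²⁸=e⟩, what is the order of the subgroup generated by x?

|⟨x⟩| equals the order of x. Compute successive powers until reaching e:
  x¹ = x, x² = x², x³ = x³, x⁴ = x⁴, x⁵ = x⁵, x⁶ = x⁶, x⁷ = x⁷, x⁸ = x⁸, x⁹ = x⁹, x¹⁰ = x¹⁰, x¹¹ = x¹¹, x¹² = x¹², x¹³ = x¹³, x¹⁴ = x¹⁴, x¹⁵ = x¹⁵, x¹⁶ = x¹⁶, x¹⁷ = x¹⁷, x¹⁸ = x¹⁸, x¹⁹ = x¹⁹, x²⁰ = x²⁰, x²¹ = x²¹, x²² = x²², x²³ = x²³, x²⁴ = x²⁴, x²⁵ = x²⁵, x²⁶ = x²⁶, x²⁷ = x²⁷, x²⁸ = e.
The smallest positive k with xᵏ = e is 28, so |⟨x⟩| = 28.

Answer: 28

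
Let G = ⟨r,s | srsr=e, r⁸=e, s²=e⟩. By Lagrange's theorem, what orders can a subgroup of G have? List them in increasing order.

|G| = 16 = 2⁴. By Lagrange's theorem the order of any subgroup divides 16; the divisors of 16 are 1, 2, 4, 8, 16.

Answer: 1, 2, 4, 8, 16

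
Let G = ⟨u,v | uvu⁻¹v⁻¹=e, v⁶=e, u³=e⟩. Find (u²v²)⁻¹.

The order of (u²v²) is 3 (smallest k with (u²v²)ᵏ = e), so (u²v²)⁻¹ = (u²v²)² = uv⁴.
Check: (u²v²) · (uv⁴) → (u²v²) · u = v²;   (v²) · v⁴ = e, giving e as required.

Answer: uv⁴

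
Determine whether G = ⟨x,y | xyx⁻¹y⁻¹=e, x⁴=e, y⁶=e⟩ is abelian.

Each pair of generators commutes: x·y = xy = y·x. Since the generators pairwise commute, every element of G commutes with every other, so G is abelian.

Answer: Yes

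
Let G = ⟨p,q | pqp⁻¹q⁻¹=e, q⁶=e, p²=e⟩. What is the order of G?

Enumerate words in the generators, reducing via the relations: the distinct elements are
  {e, p, q, pq, q², q³, q⁴, q⁵, pq², pq³, pq⁴, pq⁵}.
No further products give new elements, so |G| = 12.

Answer: 12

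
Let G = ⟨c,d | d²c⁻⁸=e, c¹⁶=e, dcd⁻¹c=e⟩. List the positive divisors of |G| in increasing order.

|G| = 32 = 2⁵. By Lagrange's theorem the order of any subgroup divides 32; the divisors of 32 are 1, 2, 4, 8, 16, 32.

Answer: 1, 2, 4, 8, 16, 32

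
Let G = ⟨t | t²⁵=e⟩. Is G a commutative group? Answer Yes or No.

G has a single generator, so G is cyclic and hence abelian.

Answer: Yes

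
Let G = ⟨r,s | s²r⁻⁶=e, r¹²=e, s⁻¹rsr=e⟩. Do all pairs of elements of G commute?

r·s = rs but s·r = r⁵s⁻¹, so r·s ≠ s·r and G is not abelian.

Answer: No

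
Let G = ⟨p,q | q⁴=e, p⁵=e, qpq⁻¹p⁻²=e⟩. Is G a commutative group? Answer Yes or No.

p·q = pq but q·p = p²q, so p·q ≠ q·p and G is not abelian.

Answer: No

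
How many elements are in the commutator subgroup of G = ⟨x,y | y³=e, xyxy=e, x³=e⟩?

G' = [G, G] is generated by all commutators. The generator-pair commutators are: [x, y] = xy²x.
The subgroup they normally generate is {e, xy, x²y², xy²x}, of order 4.
Check: |G/G'| = 12/4 = 3 is the order of the abelianisation.

Answer: 4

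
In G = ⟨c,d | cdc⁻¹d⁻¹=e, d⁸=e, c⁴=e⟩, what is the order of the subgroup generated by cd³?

|⟨cd³⟩| equals the order of cd³. Compute successive powers until reaching e:
  (cd³)¹ = cd³, (cd³)² = c²d⁶, (cd³)³ = c³d, (cd³)⁴ = d⁴, (cd³)⁵ = cd⁷, (cd³)⁶ = c²d², (cd³)⁷ = c³d⁵, (cd³)⁸ = e.
The smallest positive k with (cd³)ᵏ = e is 8, so |⟨cd³⟩| = 8.

Answer: 8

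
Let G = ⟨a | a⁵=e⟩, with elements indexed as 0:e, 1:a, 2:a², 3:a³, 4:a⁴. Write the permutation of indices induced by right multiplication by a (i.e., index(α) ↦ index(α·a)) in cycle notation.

(0 1 2 3 4)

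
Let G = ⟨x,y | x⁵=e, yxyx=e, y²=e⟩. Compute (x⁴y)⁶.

Compute successive powers of (x⁴y), reducing at each step:
  (x⁴y)²: (x⁴y) · x⁴ = y;   y · y = e
  (x⁴y)³: e · x⁴ = x⁴;   (x⁴) · y = x⁴y
  (x⁴y)⁴: (x⁴y) · x⁴ = y;   y · y = e
  (x⁴y)⁵: e · x⁴ = x⁴;   (x⁴) · y = x⁴y
  (x⁴y)⁶: (x⁴y) · x⁴ = y;   y · y = e

Answer: e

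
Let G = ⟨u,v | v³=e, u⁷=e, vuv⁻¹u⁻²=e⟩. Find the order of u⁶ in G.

Compute successive powers until reaching e:
  (u⁶)¹ = u⁶, (u⁶)² = u⁵, (u⁶)³ = u⁴, (u⁶)⁴ = u³, (u⁶)⁵ = u², (u⁶)⁶ = u, (u⁶)⁷ = e.
The smallest positive k with (u⁶)ᵏ = e is 7.

Answer: 7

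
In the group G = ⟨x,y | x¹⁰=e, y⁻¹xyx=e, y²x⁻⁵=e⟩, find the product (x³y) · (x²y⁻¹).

Compute (x³y) · (x²y⁻¹) by multiplying left to right and reducing via the relations at each step:
  (x³y) · x² = xy
  (xy) · y⁻¹ = x

Answer: x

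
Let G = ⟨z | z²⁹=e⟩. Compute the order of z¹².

Compute successive powers until reaching e:
  (z¹²)¹ = z¹², (z¹²)² = z²⁴, (z¹²)³ = z⁷, (z¹²)⁴ = z¹⁹, (z¹²)⁵ = z², (z¹²)⁶ = z¹⁴, (z¹²)⁷ = z²⁶, (z¹²)⁸ = z⁹, (z¹²)⁹ = z²¹, (z¹²)¹⁰ = z⁴, (z¹²)¹¹ = z¹⁶, (z¹²)¹² = z²⁸, (z¹²)¹³ = z¹¹, (z¹²)¹⁴ = z²³, (z¹²)¹⁵ = z⁶, (z¹²)¹⁶ = z¹⁸, (z¹²)¹⁷ = z, (z¹²)¹⁸ = z¹³, (z¹²)¹⁹ = z²⁵, (z¹²)²⁰ = z⁸, (z¹²)²¹ = z²⁰, (z¹²)²² = z³, (z¹²)²³ = z¹⁵, (z¹²)²⁴ = z²⁷, (z¹²)²⁵ = z¹⁰, (z¹²)²⁶ = z²², (z¹²)²⁷ = z⁵, (z¹²)²⁸ = z¹⁷, (z¹²)²⁹ = e.
The smallest positive k with (z¹²)ᵏ = e is 29.

Answer: 29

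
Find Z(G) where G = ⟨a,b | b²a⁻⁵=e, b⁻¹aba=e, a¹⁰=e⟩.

An element z ∈ Z(G) iff z commutes with every generator.
For example a⁵ is central: (a⁵)·a = a⁶ = a·(a⁵); (a⁵)·b = b⁻¹ = b·(a⁵).
Whereas a ∉ Z(G) since a·b = ab ≠ a⁴b⁻¹ = b·a.
Checking each of the 20 elements this way gives Z(G) = {e, a⁵}, of order 2.

Answer: {e, a⁵}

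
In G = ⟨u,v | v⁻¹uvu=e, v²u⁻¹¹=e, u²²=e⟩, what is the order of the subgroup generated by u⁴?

|⟨u⁴⟩| equals the order of u⁴. Compute successive powers until reaching e:
  (u⁴)¹ = u⁴, (u⁴)² = u⁸, (u⁴)³ = u¹², (u⁴)⁴ = u¹⁶, (u⁴)⁵ = u²⁰, (u⁴)⁶ = u², (u⁴)⁷ = u⁶, (u⁴)⁸ = u¹⁰, (u⁴)⁹ = u¹⁴, (u⁴)¹⁰ = u¹⁸, (u⁴)¹¹ = e.
The smallest positive k with (u⁴)ᵏ = e is 11, so |⟨u⁴⟩| = 11.

Answer: 11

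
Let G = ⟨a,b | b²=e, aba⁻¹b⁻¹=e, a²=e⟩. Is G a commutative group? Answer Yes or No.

Each pair of generators commutes: a·b = ab = b·a. Since the generators pairwise commute, every element of G commutes with every other, so G is abelian.

Answer: Yes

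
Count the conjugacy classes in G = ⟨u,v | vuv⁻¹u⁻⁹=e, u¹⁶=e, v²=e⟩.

The conjugacy classes (representative and size) are:
  [e] (size 1), [u⁹] (size 2), [u²] (size 1), [u³] (size 2), [u⁴] (size 1), [u¹³] (size 2), [u⁶] (size 1), [u¹⁵] (size 2), [u⁸] (size 1), [u¹⁰] (size 1), [u¹²] (size 1), [u¹⁴] (size 1), [v] (size 2), [uv] (size 2), [u²v] (size 2), [u¹¹v] (size 2), [u⁴v] (size 2), [u¹³v] (size 2), [u¹⁴v] (size 2), [u¹⁵v] (size 2).
Class equation: 1 + 2 + 1 + 2 + 1 + 2 + 1 + 2 + 1 + 1 + 1 + 1 + 2 + 2 + 2 + 2 + 2 + 2 + 2 + 2 = 32 = |G|. So G has 20 conjugacy classes.

Answer: 20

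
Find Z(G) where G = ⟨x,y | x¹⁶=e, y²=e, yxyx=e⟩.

An element z ∈ Z(G) iff z commutes with every generator.
For example x⁸ is central: (x⁸)·x = x⁹ = x·(x⁸); (x⁸)·y = x⁸y = y·(x⁸).
Whereas x ∉ Z(G) since x·y = xy ≠ x¹⁵y = y·x.
Checking each of the 32 elements this way gives Z(G) = {e, x⁸}, of order 2.

Answer: {e, x⁸}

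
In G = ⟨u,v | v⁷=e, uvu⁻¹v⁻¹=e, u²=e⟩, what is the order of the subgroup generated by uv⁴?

|⟨uv⁴⟩| equals the order of uv⁴. Compute successive powers until reaching e:
  (uv⁴)¹ = uv⁴, (uv⁴)² = v, (uv⁴)³ = uv⁵, (uv⁴)⁴ = v², (uv⁴)⁵ = uv⁶, (uv⁴)⁶ = v³, (uv⁴)⁷ = u, (uv⁴)⁸ = v⁴, (uv⁴)⁹ = uv, (uv⁴)¹⁰ = v⁵, (uv⁴)¹¹ = uv², (uv⁴)¹² = v⁶, (uv⁴)¹³ = uv³, (uv⁴)¹⁴ = e.
The smallest positive k with (uv⁴)ᵏ = e is 14, so |⟨uv⁴⟩| = 14.

Answer: 14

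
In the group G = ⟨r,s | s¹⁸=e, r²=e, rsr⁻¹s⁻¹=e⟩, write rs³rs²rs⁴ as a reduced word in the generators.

Multiply left to right, reducing at each step:
  r · s³ = rs³
  (rs³) · r = s³
  (s³) · s² = s⁵
  (s⁵) · r = rs⁵
  (rs⁵) · s⁴ = rs⁹

Answer: rs⁹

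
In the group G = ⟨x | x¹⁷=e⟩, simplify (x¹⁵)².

Compute successive powers of (x¹⁵), reducing at each step:
  (x¹⁵)²: (x¹⁵) · x¹⁵ = x¹³

Answer: x¹³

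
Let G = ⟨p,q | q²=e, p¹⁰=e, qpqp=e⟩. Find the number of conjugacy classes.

The conjugacy classes (representative and size) are:
  [e] (size 1), [p] (size 2), [p²] (size 2), [p³] (size 2), [p⁴] (size 2), [p⁵] (size 1), [p²q] (size 5), [p³q] (size 5).
Class equation: 1 + 2 + 2 + 2 + 2 + 1 + 5 + 5 = 20 = |G|. So G has 8 conjugacy classes.

Answer: 8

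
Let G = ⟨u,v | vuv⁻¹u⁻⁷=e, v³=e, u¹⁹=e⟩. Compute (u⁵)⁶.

Compute successive powers of (u⁵), reducing at each step:
  (u⁵)²: (u⁵) · u⁵ = u¹⁰
  (u⁵)³: (u¹⁰) · u⁵ = u¹⁵
  (u⁵)⁴: (u¹⁵) · u⁵ = u
  (u⁵)⁵: u · u⁵ = u⁶
  (u⁵)⁶: (u⁶) · u⁵ = u¹¹

Answer: u¹¹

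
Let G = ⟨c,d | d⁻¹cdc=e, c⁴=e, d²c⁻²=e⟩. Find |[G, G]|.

G' = [G, G] is generated by all commutators. The generator-pair commutators are: [c, d] = c².
The subgroup they normally generate is {e, c²}, of order 2.
Check: |G/G'| = 8/2 = 4 is the order of the abelianisation.

Answer: 2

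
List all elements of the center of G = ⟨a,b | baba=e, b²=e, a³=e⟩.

An element z ∈ Z(G) iff z commutes with every generator.
For example e is central: e·a = a = a·e; e·b = b = b·e.
Whereas a ∉ Z(G) since a·b = ab ≠ a²b = b·a.
Checking each of the 6 elements this way gives Z(G) = {e}, of order 1.

Answer: {e}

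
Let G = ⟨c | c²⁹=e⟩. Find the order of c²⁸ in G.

Compute successive powers until reaching e:
  (c²⁸)¹ = c²⁸, (c²⁸)² = c²⁷, (c²⁸)³ = c²⁶, (c²⁸)⁴ = c²⁵, (c²⁸)⁵ = c²⁴, (c²⁸)⁶ = c²³, (c²⁸)⁷ = c²², (c²⁸)⁸ = c²¹, (c²⁸)⁹ = c²⁰, (c²⁸)¹⁰ = c¹⁹, (c²⁸)¹¹ = c¹⁸, (c²⁸)¹² = c¹⁷, (c²⁸)¹³ = c¹⁶, (c²⁸)¹⁴ = c¹⁵, (c²⁸)¹⁵ = c¹⁴, (c²⁸)¹⁶ = c¹³, (c²⁸)¹⁷ = c¹², (c²⁸)¹⁸ = c¹¹, (c²⁸)¹⁹ = c¹⁰, (c²⁸)²⁰ = c⁹, (c²⁸)²¹ = c⁸, (c²⁸)²² = c⁷, (c²⁸)²³ = c⁶, (c²⁸)²⁴ = c⁵, (c²⁸)²⁵ = c⁴, (c²⁸)²⁶ = c³, (c²⁸)²⁷ = c², (c²⁸)²⁸ = c, (c²⁸)²⁹ = e.
The smallest positive k with (c²⁸)ᵏ = e is 29.

Answer: 29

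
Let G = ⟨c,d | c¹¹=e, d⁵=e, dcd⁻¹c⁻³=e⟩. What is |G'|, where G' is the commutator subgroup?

G' = [G, G] is generated by all commutators. The generator-pair commutators are: [c, d] = c⁹.
The subgroup they normally generate is {e, c, c², c³, c⁴, c⁵, c⁶, c⁷, c⁸, c⁹, c¹⁰}, of order 11.
Check: |G/G'| = 55/11 = 5 is the order of the abelianisation.

Answer: 11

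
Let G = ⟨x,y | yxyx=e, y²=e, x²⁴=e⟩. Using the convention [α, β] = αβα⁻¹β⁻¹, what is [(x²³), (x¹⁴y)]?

[(x²³), (x¹⁴y)] = (x²³)·(x¹⁴y)·(x²³)⁻¹·(x¹⁴y)⁻¹.
  (x²³) · (x¹⁴y) = x¹³y
  (x¹³y) · x = x¹²y
  (x¹²y) · (x¹⁴y) = x²²

Answer: x²²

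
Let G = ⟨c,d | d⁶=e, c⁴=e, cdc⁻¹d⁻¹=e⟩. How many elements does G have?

Enumerate words in the generators, reducing via the relations: the distinct elements are
  {c, d, e, cd, c², c³, d², d³, d⁴, d⁵, cd², cd³, cd⁴, cd⁵, c²d, c³d, c²d², c²d³, c²d⁴, c²d⁵, c³d², c³d³, c³d⁴, c³d⁵}.
No further products give new elements, so |G| = 24.

Answer: 24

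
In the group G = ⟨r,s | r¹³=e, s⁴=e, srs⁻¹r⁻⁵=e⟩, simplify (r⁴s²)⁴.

Compute successive powers of (r⁴s²), reducing at each step:
  (r⁴s²)²: (r⁴s²) · r⁴ = s²;   (s²) · s² = e
  (r⁴s²)³: e · r⁴ = r⁴;   (r⁴) · s² = r⁴s²
  (r⁴s²)⁴: (r⁴s²) · r⁴ = s²;   (s²) · s² = e

Answer: e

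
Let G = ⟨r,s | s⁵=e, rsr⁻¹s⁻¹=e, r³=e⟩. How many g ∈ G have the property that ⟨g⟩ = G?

G is cyclic of order 15. An element generates G iff its order is 15, and a cyclic group of order 15 has exactly φ(15) = 8 such elements.

Answer: 8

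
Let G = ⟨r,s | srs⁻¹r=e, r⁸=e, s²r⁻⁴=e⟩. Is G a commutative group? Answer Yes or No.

r·s = rs but s·r = r³s⁻¹, so r·s ≠ s·r and G is not abelian.

Answer: No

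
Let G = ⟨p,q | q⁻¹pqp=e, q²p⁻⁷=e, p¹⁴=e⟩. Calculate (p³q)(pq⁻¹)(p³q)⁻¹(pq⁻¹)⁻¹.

[(p³q), (pq⁻¹)] = (p³q)·(pq⁻¹)·(p³q)⁻¹·(pq⁻¹)⁻¹.
  (p³q) · (pq⁻¹) = p²
  (p²) · (p³q⁻¹) = p⁵q⁻¹
  (p⁵q⁻¹) · (pq) = p⁴

Answer: p⁴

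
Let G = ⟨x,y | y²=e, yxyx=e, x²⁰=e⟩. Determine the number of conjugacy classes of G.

The conjugacy classes (representative and size) are:
  [e] (size 1), [x] (size 2), [x¹⁸] (size 2), [x³] (size 2), [x⁴] (size 2), [x¹⁵] (size 2), [x¹⁴] (size 2), [x⁷] (size 2), [x¹²] (size 2), [x¹¹] (size 2), [x¹⁰] (size 1), [x¹⁸y] (size 10), [x⁵y] (size 10).
Class equation: 1 + 2 + 2 + 2 + 2 + 2 + 2 + 2 + 2 + 2 + 1 + 10 + 10 = 40 = |G|. So G has 13 conjugacy classes.

Answer: 13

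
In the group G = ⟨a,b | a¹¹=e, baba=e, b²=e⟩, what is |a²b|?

Compute successive powers until reaching e:
  (a²b)¹ = a²b, (a²b)² = e.
The smallest positive k with (a²b)ᵏ = e is 2.

Answer: 2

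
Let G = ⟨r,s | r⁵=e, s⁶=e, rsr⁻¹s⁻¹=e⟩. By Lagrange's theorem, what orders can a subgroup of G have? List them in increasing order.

|G| = 30 = 2 · 3 · 5. By Lagrange's theorem the order of any subgroup divides 30; the divisors of 30 are 1, 2, 3, 5, 6, 10, 15, 30.

Answer: 1, 2, 3, 5, 6, 10, 15, 30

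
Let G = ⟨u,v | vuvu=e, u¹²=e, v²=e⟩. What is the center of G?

An element z ∈ Z(G) iff z commutes with every generator.
For example u⁶ is central: (u⁶)·u = u⁷ = u·(u⁶); (u⁶)·v = u⁶v = v·(u⁶).
Whereas u ∉ Z(G) since u·v = uv ≠ u¹¹v = v·u.
Checking each of the 24 elements this way gives Z(G) = {e, u⁶}, of order 2.

Answer: {e, u⁶}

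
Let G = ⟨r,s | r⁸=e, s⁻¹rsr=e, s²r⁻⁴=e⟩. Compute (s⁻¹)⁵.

Compute successive powers of (s⁻¹), reducing at each step:
  (s⁻¹)²: (s⁻¹) · s⁻¹ = r⁴
  (s⁻¹)³: (r⁴) · s⁻¹ = s
  (s⁻¹)⁴: s · s⁻¹ = e
  (s⁻¹)⁵: e · s⁻¹ = s⁻¹

Answer: s⁻¹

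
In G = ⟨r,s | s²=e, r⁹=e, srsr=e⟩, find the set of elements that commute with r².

⟨r²⟩ ⊆ C_G(r²) since powers of r² commute with r²; so |C_G(r²)| ≥ |⟨r²⟩| = 9.
By orbit–stabilizer, |C_G(r²)| = |G| / |conj. class of r²| = 18 / 2 = 9.
The 9 elements commuting with r² are {e, r, r², r³, r⁴, r⁵, r⁶, r⁷, r⁸}.

Answer: {e, r, r², r³, r⁴, r⁵, r⁶, r⁷, r⁸}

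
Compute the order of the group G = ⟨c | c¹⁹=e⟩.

G is generated by a single element, so G is cyclic. The relator gives c¹⁹ = e and no smaller power is forced to be e, so the 19 powers {c, e, c², c³, c⁴, c⁵, c⁶, c⁷, c⁸, c⁹, c¹², c¹³, c¹¹, c¹⁰, c¹⁴, c¹⁵, c¹⁶, c¹⁷, c¹⁸} are distinct. Hence |G| = 19.

Answer: 19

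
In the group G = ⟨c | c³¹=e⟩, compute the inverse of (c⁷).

The order of (c⁷) is 31 (smallest k with (c⁷)ᵏ = e), so (c⁷)⁻¹ = (c⁷)³⁰ = c²⁴.
Check: (c⁷) · (c²⁴) → (c⁷) · c²⁴ = e, giving e as required.

Answer: c²⁴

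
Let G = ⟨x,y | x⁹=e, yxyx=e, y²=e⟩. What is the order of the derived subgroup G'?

G' = [G, G] is generated by all commutators. The generator-pair commutators are: [x, y] = x².
The subgroup they normally generate is {e, x, x², x³, x⁴, x⁵, x⁶, x⁷, x⁸}, of order 9.
Check: |G/G'| = 18/9 = 2 is the order of the abelianisation.

Answer: 9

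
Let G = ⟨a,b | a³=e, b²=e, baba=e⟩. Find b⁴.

Compute successive powers of b, reducing at each step:
  b²: b · b = e
  b³: e · b = b
  b⁴: b · b = e

Answer: e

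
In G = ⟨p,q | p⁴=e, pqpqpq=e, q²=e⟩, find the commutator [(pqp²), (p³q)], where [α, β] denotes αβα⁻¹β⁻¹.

[(pqp²), (p³q)] = (pqp²)·(p³q)·(pqp²)⁻¹·(p³q)⁻¹.
  (pqp²) · (p³q) = qp³
  (qp³) · (p²qp³) = p³qp²
  (p³qp²) · (qp) = p²qp²q

Answer: p²qp²q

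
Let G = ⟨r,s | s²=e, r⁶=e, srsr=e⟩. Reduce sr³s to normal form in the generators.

Multiply left to right, reducing at each step:
  s · r³ = r³s
  (r³s) · s = r³

Answer: r³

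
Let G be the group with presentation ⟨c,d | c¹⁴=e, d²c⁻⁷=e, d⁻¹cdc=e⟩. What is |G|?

Enumerate words in the generators, reducing via the relations: the distinct elements are
  {c, d, e, cd, c², c³, c⁴, c⁵, c⁶, c⁷, c⁸, c⁹, c²d, c³d, c¹², c¹³, c¹¹, c¹⁰, c⁴d, c⁵d, c⁶d, d⁻¹, cd⁻¹, c²d⁻¹, c³d⁻¹, c⁴d⁻¹, c⁵d⁻¹, c⁶d⁻¹}.
No further products give new elements, so |G| = 28.

Answer: 28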